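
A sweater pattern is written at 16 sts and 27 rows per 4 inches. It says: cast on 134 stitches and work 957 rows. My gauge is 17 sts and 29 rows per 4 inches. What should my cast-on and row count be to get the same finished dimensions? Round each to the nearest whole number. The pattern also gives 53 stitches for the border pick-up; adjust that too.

Stitches: 134 × 17/16 = 142.38 → 142.
Rows: 957 × 29/27 = 1027.89 → 1028.
border pick-up: 53 × 17/16 = 56.31 → 56.

Cast on 142 stitches; work 1028 rows; border pick-up 56 stitches.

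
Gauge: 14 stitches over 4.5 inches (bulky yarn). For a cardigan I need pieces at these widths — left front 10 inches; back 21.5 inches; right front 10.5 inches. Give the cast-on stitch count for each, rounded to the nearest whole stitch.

left front 31; back 67; right front 33.

Rate = 14/4.5 = 3.111 sts per in.
left front: 10 × 3.111 = 31.11 → 31.
back: 21.5 × 3.111 = 66.89 → 67.
right front: 10.5 × 3.111 = 32.67 → 33.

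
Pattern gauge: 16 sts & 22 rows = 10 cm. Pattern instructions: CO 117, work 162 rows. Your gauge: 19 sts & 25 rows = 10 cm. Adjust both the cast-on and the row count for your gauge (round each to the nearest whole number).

Stitches: 117 × 19/16 = 138.94 → 139.
Rows: 162 × 25/22 = 184.09 → 184.

Cast on 139 stitches; work 184 rows.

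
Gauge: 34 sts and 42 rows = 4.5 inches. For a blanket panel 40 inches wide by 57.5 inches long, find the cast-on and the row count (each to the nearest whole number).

Stitch gauge = 34/4.5 = 7.556 sts/in; 40 × 7.556 = 302.22 → 302 sts.
Row gauge = 42/4.5 = 9.333 rows/in; 57.5 × 9.333 = 536.67 → 537 rows.

Cast on 302 stitches and work 537 rows.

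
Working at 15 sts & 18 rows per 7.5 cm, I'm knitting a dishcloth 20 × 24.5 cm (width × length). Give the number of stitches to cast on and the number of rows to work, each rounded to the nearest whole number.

Stitch gauge = 15/7.5 = 2 sts/cm; 20 × 2 = 40.00 → 40 sts.
Row gauge = 18/7.5 = 2.4 rows/cm; 24.5 × 2.4 = 58.80 → 59 rows.

Cast on 40 stitches and work 59 rows.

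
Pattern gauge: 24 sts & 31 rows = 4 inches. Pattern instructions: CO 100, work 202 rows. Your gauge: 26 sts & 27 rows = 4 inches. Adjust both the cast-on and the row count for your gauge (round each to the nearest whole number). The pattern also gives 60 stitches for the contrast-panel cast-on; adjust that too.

Stitches: 100 × 26/24 = 108.33 → 108.
Rows: 202 × 27/31 = 175.94 → 176.
contrast-panel cast-on: 60 × 26/24 = 65.00 → 65.

Cast on 108 stitches; work 176 rows; contrast-panel cast-on 65 stitches.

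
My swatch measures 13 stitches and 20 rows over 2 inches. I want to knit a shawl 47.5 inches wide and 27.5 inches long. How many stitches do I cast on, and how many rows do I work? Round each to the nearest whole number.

Stitch gauge = 13/2 = 6.5 sts/in; 47.5 × 6.5 = 308.75 → 309 sts.
Row gauge = 20/2 = 10 rows/in; 27.5 × 10 = 275.00 → 275 rows.

Cast on 309 stitches and work 275 rows.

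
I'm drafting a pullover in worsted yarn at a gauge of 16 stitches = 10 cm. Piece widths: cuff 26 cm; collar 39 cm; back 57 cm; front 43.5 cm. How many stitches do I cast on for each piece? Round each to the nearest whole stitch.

Rate = 16/10 = 1.6 sts per cm.
cuff: 26 × 1.6 = 41.60 → 42.
collar: 39 × 1.6 = 62.40 → 62.
back: 57 × 1.6 = 91.20 → 91.
front: 43.5 × 1.6 = 69.60 → 70.

cuff 42; collar 62; back 91; front 70.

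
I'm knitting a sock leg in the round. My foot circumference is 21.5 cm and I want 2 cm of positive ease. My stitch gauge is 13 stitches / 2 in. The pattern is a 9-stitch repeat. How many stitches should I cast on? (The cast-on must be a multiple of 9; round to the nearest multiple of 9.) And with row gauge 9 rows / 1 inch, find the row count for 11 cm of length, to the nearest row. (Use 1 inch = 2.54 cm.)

Cast on 63 stitches; work 39 rows.

Finished = 21.5 + 2 = 23.5 cm.
23.5 cm × 1/2.54 = 9.25 inches.
13/2 = 6.5 sts per in; 9.25 × 6.5 = 60.14 sts.
Nearest multiple of 9 → 63.
11 cm = 4.33 inches; × 9 = 38.98 → 39 rows.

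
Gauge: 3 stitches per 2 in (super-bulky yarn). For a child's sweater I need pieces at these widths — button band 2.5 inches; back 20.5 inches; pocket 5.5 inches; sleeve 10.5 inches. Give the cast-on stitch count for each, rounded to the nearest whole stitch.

Rate = 3/2 = 1.5 sts per in.
button band: 2.5 × 1.5 = 3.75 → 4.
back: 20.5 × 1.5 = 30.75 → 31.
pocket: 5.5 × 1.5 = 8.25 → 8.
sleeve: 10.5 × 1.5 = 15.75 → 16.

button band 4; back 31; pocket 8; sleeve 16.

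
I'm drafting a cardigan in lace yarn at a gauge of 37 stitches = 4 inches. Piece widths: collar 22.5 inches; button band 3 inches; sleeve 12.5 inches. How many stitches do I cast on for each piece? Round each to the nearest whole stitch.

collar 208; button band 28; sleeve 116.

Rate = 37/4 = 9.25 sts per in.
collar: 22.5 × 9.25 = 208.12 → 208.
button band: 3 × 9.25 = 27.75 → 28.
sleeve: 12.5 × 9.25 = 115.62 → 116.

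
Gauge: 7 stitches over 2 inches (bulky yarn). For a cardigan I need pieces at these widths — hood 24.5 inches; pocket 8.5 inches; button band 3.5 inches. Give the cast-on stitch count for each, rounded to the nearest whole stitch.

Rate = 7/2 = 3.5 sts per in.
hood: 24.5 × 3.5 = 85.75 → 86.
pocket: 8.5 × 3.5 = 29.75 → 30.
button band: 3.5 × 3.5 = 12.25 → 12.

hood 86; pocket 30; button band 12.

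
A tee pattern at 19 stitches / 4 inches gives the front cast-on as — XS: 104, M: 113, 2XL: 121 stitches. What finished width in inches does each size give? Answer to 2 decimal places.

19/4 = 4.75 sts per in.
XS: 104 / 4.75 = 21.895 → 21.89 in.
M: 113 / 4.75 = 23.789 → 23.79 in.
2XL: 121 / 4.75 = 25.474 → 25.47 in.

XS 21.89 inches; M 23.79 inches; 2XL 25.47 inches.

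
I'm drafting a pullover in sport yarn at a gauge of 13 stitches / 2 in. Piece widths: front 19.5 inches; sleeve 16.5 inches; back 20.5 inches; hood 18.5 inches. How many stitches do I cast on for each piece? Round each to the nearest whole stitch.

Rate = 13/2 = 6.5 sts per in.
front: 19.5 × 6.5 = 126.75 → 127.
sleeve: 16.5 × 6.5 = 107.25 → 107.
back: 20.5 × 6.5 = 133.25 → 133.
hood: 18.5 × 6.5 = 120.25 → 120.

front 127; sleeve 107; back 133; hood 120.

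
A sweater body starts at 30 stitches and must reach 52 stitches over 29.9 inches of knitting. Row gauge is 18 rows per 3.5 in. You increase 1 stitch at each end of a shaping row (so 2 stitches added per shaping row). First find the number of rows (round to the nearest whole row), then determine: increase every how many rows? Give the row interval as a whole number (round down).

Increase every 14th row.

Rows = 29.9 × 5.143 = 153.8 → 154 rows.
Stitches to add: 22 → 11 shaping rows (at 2 st each).
154 / 11 = 14.00 → every 14 rows.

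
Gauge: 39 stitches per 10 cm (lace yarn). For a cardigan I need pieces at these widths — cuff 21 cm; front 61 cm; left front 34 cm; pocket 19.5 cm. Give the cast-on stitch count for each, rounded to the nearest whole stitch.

cuff 82; front 238; left front 133; pocket 76.

Rate = 39/10 = 3.9 sts per cm.
cuff: 21 × 3.9 = 81.90 → 82.
front: 61 × 3.9 = 237.90 → 238.
left front: 34 × 3.9 = 132.60 → 133.
pocket: 19.5 × 3.9 = 76.05 → 76.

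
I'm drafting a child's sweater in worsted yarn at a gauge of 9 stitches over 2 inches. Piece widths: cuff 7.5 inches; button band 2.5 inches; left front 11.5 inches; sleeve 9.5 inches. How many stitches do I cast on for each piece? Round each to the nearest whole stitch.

cuff 34; button band 11; left front 52; sleeve 43.

Rate = 9/2 = 4.5 sts per in.
cuff: 7.5 × 4.5 = 33.75 → 34.
button band: 2.5 × 4.5 = 11.25 → 11.
left front: 11.5 × 4.5 = 51.75 → 52.
sleeve: 9.5 × 4.5 = 42.75 → 43.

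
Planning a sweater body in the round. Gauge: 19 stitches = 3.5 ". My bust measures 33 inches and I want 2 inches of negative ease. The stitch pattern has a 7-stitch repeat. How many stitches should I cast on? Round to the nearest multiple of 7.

Finished = 33 − 2 = 31 inches.
19 / 3.5 = 5.429 sts/in.
31 × 5.429 = 168.29 sts.
Nearest multiple of 7: 168.

CO 168 sts.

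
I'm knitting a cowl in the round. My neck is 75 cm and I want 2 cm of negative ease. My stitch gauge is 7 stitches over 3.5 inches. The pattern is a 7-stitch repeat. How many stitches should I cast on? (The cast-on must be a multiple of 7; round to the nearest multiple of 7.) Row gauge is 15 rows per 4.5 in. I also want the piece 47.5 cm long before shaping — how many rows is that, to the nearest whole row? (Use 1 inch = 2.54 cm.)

Finished = 75 − 2 = 73 cm.
73 cm × 1/2.54 = 28.74 inches.
7/3.5 = 2 sts per in; 28.74 × 2 = 57.48 sts.
Nearest multiple of 7 → 56.
47.5 cm = 18.70 inches; × 3.333 = 62.34 → 62 rows.

Cast on 56 stitches; work 62 rows.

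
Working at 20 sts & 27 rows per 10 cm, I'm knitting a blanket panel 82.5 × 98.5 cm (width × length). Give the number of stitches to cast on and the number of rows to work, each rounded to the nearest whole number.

Cast on 165 stitches and work 266 rows.

Stitch gauge = 20/10 = 2 sts/cm; 82.5 × 2 = 165.00 → 165 sts.
Row gauge = 27/10 = 2.7 rows/cm; 98.5 × 2.7 = 265.95 → 266 rows.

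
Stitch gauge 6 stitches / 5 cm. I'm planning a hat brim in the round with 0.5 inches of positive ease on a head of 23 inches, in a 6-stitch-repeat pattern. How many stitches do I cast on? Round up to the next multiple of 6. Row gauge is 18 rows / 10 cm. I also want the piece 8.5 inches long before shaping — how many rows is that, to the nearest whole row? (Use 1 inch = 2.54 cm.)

Finished = 23 + 0.5 = 23.5 inches.
23.5 inches × 2.54 = 59.69 cm.
6/5 = 1.2 sts per cm; 59.69 × 1.2 = 71.63 sts.
Next multiple of 6 → 72.
8.5 inches = 21.59 cm; × 1.8 = 38.86 → 39 rows.

Cast on 72 stitches; work 39 rows.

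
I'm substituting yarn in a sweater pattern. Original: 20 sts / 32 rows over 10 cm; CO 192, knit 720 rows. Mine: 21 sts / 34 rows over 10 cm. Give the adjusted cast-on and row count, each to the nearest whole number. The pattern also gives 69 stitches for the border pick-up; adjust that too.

Cast on 202 stitches; work 765 rows; border pick-up 72 stitches.

Stitches: 192 × 21/20 = 201.60 → 202.
Rows: 720 × 34/32 = 765.00 → 765.
border pick-up: 69 × 21/20 = 72.45 → 72.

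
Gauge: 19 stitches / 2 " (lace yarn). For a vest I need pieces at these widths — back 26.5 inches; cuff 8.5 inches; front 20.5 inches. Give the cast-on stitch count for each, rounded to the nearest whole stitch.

back 252; cuff 81; front 195.

Rate = 19/2 = 9.5 sts per in.
back: 26.5 × 9.5 = 251.75 → 252.
cuff: 8.5 × 9.5 = 80.75 → 81.
front: 20.5 × 9.5 = 194.75 → 195.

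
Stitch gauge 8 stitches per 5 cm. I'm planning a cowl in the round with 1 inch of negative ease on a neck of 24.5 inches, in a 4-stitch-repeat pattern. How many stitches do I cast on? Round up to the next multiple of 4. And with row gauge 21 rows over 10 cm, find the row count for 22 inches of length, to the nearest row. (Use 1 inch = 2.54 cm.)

Cast on 96 stitches; work 117 rows.

Finished = 24.5 − 1 = 23.5 inches.
23.5 inches × 2.54 = 59.69 cm.
8/5 = 1.6 sts per cm; 59.69 × 1.6 = 95.50 sts.
Next multiple of 4 → 96.
22 inches = 55.88 cm; × 2.1 = 117.35 → 117 rows.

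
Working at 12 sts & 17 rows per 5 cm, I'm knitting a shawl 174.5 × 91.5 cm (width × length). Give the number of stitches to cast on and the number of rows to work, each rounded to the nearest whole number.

Stitch gauge = 12/5 = 2.4 sts/cm; 174.5 × 2.4 = 418.80 → 419 sts.
Row gauge = 17/5 = 3.4 rows/cm; 91.5 × 3.4 = 311.10 → 311 rows.

Cast on 419 stitches and work 311 rows.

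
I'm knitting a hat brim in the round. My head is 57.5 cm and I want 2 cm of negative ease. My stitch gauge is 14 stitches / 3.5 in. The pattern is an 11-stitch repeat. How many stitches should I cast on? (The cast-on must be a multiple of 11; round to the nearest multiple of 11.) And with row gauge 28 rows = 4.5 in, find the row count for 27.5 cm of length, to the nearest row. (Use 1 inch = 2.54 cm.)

Cast on 88 stitches; work 67 rows.

Finished = 57.5 − 2 = 55.5 cm.
55.5 cm × 1/2.54 = 21.85 inches.
14/3.5 = 4 sts per in; 21.85 × 4 = 87.40 sts.
Nearest multiple of 11 → 88.
27.5 cm = 10.83 inches; × 6.222 = 67.37 → 67 rows.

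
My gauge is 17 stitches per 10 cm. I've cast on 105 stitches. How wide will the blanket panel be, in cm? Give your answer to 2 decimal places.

61.76 cm.

17 stitches / 10 cm = 1.7 stitches per cm.
105 / 1.7 = 61.765 cm.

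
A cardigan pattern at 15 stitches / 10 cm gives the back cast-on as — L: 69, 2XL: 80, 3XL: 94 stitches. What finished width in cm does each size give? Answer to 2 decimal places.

15/10 = 1.5 sts per cm.
L: 69 / 1.5 = 46.000 → 46.00 cm.
2XL: 80 / 1.5 = 53.333 → 53.33 cm.
3XL: 94 / 1.5 = 62.667 → 62.67 cm.

L 46.00 cm; 2XL 53.33 cm; 3XL 62.67 cm.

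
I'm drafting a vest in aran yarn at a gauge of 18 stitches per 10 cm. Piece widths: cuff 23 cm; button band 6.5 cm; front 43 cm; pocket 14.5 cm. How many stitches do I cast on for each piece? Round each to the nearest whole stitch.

cuff 41; button band 12; front 77; pocket 26.

Rate = 18/10 = 1.8 sts per cm.
cuff: 23 × 1.8 = 41.40 → 41.
button band: 6.5 × 1.8 = 11.70 → 12.
front: 43 × 1.8 = 77.40 → 77.
pocket: 14.5 × 1.8 = 26.10 → 26.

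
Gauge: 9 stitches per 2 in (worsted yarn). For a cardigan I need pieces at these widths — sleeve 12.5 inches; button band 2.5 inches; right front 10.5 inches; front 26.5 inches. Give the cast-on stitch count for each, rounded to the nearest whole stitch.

sleeve 56; button band 11; right front 47; front 119.

Rate = 9/2 = 4.5 sts per in.
sleeve: 12.5 × 4.5 = 56.25 → 56.
button band: 2.5 × 4.5 = 11.25 → 11.
right front: 10.5 × 4.5 = 47.25 → 47.
front: 26.5 × 4.5 = 119.25 → 119.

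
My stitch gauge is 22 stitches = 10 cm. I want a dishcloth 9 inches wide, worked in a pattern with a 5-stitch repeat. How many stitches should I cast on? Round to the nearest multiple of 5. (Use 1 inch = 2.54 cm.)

9 in = 9 × 2.54 = 22.86 cm.
22 / 10 = 2.2 sts/cm.
22.86 × 2.2 = 50.29 sts.
→ 50.

CO 50 sts.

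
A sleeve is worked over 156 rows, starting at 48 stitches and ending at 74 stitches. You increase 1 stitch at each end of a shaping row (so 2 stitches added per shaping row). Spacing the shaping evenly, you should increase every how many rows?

Increase every 12th row.

Stitches to add: |74 − 48| = 26.
Shaping rows needed: 26 / 2 = 13.
156 rows / 13 = every 12 rows.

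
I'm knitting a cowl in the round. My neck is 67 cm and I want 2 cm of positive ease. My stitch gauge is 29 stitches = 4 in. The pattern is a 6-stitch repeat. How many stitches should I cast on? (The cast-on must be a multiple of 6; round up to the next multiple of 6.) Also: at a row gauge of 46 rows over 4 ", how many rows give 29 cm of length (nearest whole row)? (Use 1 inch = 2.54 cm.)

Cast on 198 stitches; work 131 rows.

Finished = 67 + 2 = 69 cm.
69 cm × 1/2.54 = 27.17 inches.
29/4 = 7.25 sts per in; 27.17 × 7.25 = 196.95 sts.
Next multiple of 6 → 198.
29 cm = 11.42 inches; × 11.5 = 131.30 → 131 rows.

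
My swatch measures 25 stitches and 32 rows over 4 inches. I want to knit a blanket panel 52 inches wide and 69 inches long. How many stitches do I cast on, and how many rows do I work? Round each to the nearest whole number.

Cast on 325 stitches and work 552 rows.

Stitch gauge = 25/4 = 6.25 sts/in; 52 × 6.25 = 325.00 → 325 sts.
Row gauge = 32/4 = 8 rows/in; 69 × 8 = 552.00 → 552 rows.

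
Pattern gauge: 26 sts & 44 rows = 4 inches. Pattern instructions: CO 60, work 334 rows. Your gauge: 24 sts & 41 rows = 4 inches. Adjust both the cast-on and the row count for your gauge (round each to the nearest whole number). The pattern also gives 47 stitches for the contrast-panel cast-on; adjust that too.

Stitches: 60 × 24/26 = 55.38 → 55.
Rows: 334 × 41/44 = 311.23 → 311.
contrast-panel cast-on: 47 × 24/26 = 43.38 → 43.

Cast on 55 stitches; work 311 rows; contrast-panel cast-on 43 stitches.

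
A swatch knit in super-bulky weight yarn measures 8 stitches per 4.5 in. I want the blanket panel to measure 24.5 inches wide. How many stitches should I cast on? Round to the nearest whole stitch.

8 stitches / 4.5 in = 1.778 stitches per inch.
24.5 × 1.778 = 43.56 stitches.
Round to nearest → 44.

CO 44 sts.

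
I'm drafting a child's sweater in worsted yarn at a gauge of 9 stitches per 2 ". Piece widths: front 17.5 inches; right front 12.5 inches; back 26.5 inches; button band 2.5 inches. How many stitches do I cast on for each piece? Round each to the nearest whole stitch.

front 79; right front 56; back 119; button band 11.

Rate = 9/2 = 4.5 sts per in.
front: 17.5 × 4.5 = 78.75 → 79.
right front: 12.5 × 4.5 = 56.25 → 56.
back: 26.5 × 4.5 = 119.25 → 119.
button band: 2.5 × 4.5 = 11.25 → 11.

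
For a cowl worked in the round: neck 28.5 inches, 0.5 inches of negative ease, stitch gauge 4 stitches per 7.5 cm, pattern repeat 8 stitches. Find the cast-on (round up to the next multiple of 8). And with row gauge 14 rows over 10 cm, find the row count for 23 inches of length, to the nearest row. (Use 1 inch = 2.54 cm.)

Finished = 28.5 − 0.5 = 28 inches.
28 inches × 2.54 = 71.12 cm.
4/7.5 = 0.533 sts per cm; 71.12 × 0.533 = 37.93 sts.
Next multiple of 8 → 40.
23 inches = 58.42 cm; × 1.4 = 81.79 → 82 rows.

Cast on 40 stitches; work 82 rows.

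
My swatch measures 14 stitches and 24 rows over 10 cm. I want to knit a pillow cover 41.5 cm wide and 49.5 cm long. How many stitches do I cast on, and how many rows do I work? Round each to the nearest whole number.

Cast on 58 stitches and work 119 rows.

Stitch gauge = 14/10 = 1.4 sts/cm; 41.5 × 1.4 = 58.10 → 58 sts.
Row gauge = 24/10 = 2.4 rows/cm; 49.5 × 2.4 = 118.80 → 119 rows.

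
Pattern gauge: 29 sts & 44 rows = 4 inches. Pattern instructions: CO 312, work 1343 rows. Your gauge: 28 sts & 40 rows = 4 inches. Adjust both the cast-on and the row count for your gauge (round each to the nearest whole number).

Stitches: 312 × 28/29 = 301.24 → 301.
Rows: 1343 × 40/44 = 1220.91 → 1221.

Cast on 301 stitches; work 1221 rows.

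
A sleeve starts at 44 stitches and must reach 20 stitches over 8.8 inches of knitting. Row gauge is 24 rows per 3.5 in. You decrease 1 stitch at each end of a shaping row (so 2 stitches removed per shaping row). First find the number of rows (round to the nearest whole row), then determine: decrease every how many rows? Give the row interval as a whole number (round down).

Decrease every 5th row.

Rows = 8.8 × 6.857 = 60.3 → 60 rows.
Stitches to remove: 24 → 12 shaping rows (at 2 st each).
60 / 12 = 5.00 → every 5 rows.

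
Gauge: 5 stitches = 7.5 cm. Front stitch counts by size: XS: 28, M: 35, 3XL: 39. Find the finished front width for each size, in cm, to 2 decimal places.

5/7.5 = 0.667 sts per cm.
XS: 28 / 0.667 = 42.000 → 42.00 cm.
M: 35 / 0.667 = 52.500 → 52.50 cm.
3XL: 39 / 0.667 = 58.500 → 58.50 cm.

XS 42.00 cm; M 52.50 cm; 3XL 58.50 cm.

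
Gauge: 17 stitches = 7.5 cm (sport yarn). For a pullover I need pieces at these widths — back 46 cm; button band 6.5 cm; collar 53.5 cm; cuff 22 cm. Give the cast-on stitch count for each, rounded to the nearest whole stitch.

back 104; button band 15; collar 121; cuff 50.

Rate = 17/7.5 = 2.267 sts per cm.
back: 46 × 2.267 = 104.27 → 104.
button band: 6.5 × 2.267 = 14.73 → 15.
collar: 53.5 × 2.267 = 121.27 → 121.
cuff: 22 × 2.267 = 49.87 → 50.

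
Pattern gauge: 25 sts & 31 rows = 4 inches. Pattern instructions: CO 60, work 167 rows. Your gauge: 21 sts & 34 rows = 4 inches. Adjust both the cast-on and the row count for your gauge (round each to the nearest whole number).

Cast on 50 stitches; work 183 rows.

Stitches: 60 × 21/25 = 50.40 → 50.
Rows: 167 × 34/31 = 183.16 → 183.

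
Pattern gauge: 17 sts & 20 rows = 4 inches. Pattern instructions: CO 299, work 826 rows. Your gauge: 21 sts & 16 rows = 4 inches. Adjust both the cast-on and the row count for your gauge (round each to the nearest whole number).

Stitches: 299 × 21/17 = 369.35 → 369.
Rows: 826 × 16/20 = 660.80 → 661.

Cast on 369 stitches; work 661 rows.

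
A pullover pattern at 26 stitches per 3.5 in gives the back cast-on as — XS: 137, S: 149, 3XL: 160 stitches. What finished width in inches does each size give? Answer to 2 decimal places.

XS 18.44 inches; S 20.06 inches; 3XL 21.54 inches.

26/3.5 = 7.429 sts per in.
XS: 137 / 7.429 = 18.442 → 18.44 in.
S: 149 / 7.429 = 20.058 → 20.06 in.
3XL: 160 / 7.429 = 21.538 → 21.54 in.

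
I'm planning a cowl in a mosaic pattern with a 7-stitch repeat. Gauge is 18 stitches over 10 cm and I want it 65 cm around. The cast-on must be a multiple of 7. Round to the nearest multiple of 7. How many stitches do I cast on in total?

18 / 10 = 1.8 sts per cm.
65 × 1.8 = 117.00 sts.
Nearest multiple of 7: 119.

119 stitches.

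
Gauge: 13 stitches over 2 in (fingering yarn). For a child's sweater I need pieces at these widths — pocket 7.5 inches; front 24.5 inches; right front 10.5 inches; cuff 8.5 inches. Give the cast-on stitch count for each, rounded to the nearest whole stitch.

Rate = 13/2 = 6.5 sts per in.
pocket: 7.5 × 6.5 = 48.75 → 49.
front: 24.5 × 6.5 = 159.25 → 159.
right front: 10.5 × 6.5 = 68.25 → 68.
cuff: 8.5 × 6.5 = 55.25 → 55.

pocket 49; front 159; right front 68; cuff 55.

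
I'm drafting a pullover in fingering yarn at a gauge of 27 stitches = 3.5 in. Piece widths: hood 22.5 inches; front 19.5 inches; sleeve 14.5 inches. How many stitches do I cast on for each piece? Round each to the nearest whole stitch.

hood 174; front 150; sleeve 112.

Rate = 27/3.5 = 7.714 sts per in.
hood: 22.5 × 7.714 = 173.57 → 174.
front: 19.5 × 7.714 = 150.43 → 150.
sleeve: 14.5 × 7.714 = 111.86 → 112.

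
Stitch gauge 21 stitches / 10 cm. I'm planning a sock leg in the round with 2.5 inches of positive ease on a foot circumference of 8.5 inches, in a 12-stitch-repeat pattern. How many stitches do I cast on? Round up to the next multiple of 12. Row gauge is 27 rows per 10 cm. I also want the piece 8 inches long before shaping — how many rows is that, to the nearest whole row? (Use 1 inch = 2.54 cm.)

Finished = 8.5 + 2.5 = 11 inches.
11 inches × 2.54 = 27.94 cm.
21/10 = 2.1 sts per cm; 27.94 × 2.1 = 58.67 sts.
Next multiple of 12 → 60.
8 inches = 20.32 cm; × 2.7 = 54.86 → 55 rows.

Cast on 60 stitches; work 55 rows.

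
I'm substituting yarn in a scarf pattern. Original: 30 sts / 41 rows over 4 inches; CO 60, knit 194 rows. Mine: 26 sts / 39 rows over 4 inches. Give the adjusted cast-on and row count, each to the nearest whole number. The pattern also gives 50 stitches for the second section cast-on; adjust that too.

Cast on 52 stitches; work 185 rows; second section cast-on 43 stitches.

Stitches: 60 × 26/30 = 52.00 → 52.
Rows: 194 × 39/41 = 184.54 → 185.
second section cast-on: 50 × 26/30 = 43.33 → 43.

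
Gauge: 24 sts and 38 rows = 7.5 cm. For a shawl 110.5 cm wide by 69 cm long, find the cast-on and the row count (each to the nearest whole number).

Stitch gauge = 24/7.5 = 3.2 sts/cm; 110.5 × 3.2 = 353.60 → 354 sts.
Row gauge = 38/7.5 = 5.067 rows/cm; 69 × 5.067 = 349.60 → 350 rows.

Cast on 354 stitches and work 350 rows.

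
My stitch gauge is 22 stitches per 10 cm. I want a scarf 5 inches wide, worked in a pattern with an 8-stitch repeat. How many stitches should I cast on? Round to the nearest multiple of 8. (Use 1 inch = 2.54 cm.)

5 in = 5 × 2.54 = 12.70 cm.
22 / 10 = 2.2 sts/cm.
12.70 × 2.2 = 27.94 sts.
→ 24.

CO 24 sts.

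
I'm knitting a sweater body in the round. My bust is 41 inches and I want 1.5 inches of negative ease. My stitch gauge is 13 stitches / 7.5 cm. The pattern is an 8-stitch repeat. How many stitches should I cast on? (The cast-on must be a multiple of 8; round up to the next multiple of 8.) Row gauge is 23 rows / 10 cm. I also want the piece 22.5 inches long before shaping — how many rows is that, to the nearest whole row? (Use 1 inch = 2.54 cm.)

Finished = 41 − 1.5 = 39.5 inches.
39.5 inches × 2.54 = 100.33 cm.
13/7.5 = 1.733 sts per cm; 100.33 × 1.733 = 173.91 sts.
Next multiple of 8 → 176.
22.5 inches = 57.15 cm; × 2.3 = 131.44 → 131 rows.

Cast on 176 stitches; work 131 rows.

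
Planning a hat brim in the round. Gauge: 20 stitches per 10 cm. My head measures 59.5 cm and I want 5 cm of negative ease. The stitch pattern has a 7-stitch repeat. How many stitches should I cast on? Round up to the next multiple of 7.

112 stitches.

Finished = 59.5 − 5 = 54.5 cm.
20 / 10 = 2 sts/cm.
54.5 × 2 = 109.00 sts.
Next multiple of 7: 112.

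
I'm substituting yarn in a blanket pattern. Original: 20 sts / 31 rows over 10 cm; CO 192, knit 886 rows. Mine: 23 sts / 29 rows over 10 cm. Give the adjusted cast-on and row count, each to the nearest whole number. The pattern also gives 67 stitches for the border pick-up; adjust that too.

Cast on 221 stitches; work 829 rows; border pick-up 77 stitches.

Stitches: 192 × 23/20 = 220.80 → 221.
Rows: 886 × 29/31 = 828.84 → 829.
border pick-up: 67 × 23/20 = 77.05 → 77.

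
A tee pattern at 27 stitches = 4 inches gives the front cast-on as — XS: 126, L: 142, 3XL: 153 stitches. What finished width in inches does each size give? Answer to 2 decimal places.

27/4 = 6.75 sts per in.
XS: 126 / 6.75 = 18.667 → 18.67 in.
L: 142 / 6.75 = 21.037 → 21.04 in.
3XL: 153 / 6.75 = 22.667 → 22.67 in.

XS 18.67 inches; L 21.04 inches; 3XL 22.67 inches.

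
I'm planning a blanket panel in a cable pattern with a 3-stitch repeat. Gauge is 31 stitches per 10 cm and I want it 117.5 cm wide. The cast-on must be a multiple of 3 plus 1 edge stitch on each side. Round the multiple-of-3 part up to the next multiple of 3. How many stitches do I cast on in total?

Cast on 365 stitches.

31 / 10 = 3.1 sts per cm.
117.5 × 3.1 = 364.25 sts.
Less 2 edge sts → 362.25 for the repeat.
Next multiple of 3: 363.
Add back 2 edge sts → 365.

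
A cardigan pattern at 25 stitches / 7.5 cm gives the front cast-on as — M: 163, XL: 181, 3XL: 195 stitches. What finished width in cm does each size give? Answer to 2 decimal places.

25/7.5 = 3.333 sts per cm.
M: 163 / 3.333 = 48.900 → 48.90 cm.
XL: 181 / 3.333 = 54.300 → 54.30 cm.
3XL: 195 / 3.333 = 58.500 → 58.50 cm.

M 48.90 cm; XL 54.30 cm; 3XL 58.50 cm.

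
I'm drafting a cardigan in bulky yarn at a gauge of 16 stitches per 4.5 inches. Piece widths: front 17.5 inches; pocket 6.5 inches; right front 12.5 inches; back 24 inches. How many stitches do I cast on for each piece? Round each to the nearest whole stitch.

front 62; pocket 23; right front 44; back 85.

Rate = 16/4.5 = 3.556 sts per in.
front: 17.5 × 3.556 = 62.22 → 62.
pocket: 6.5 × 3.556 = 23.11 → 23.
right front: 12.5 × 3.556 = 44.44 → 44.
back: 24 × 3.556 = 85.33 → 85.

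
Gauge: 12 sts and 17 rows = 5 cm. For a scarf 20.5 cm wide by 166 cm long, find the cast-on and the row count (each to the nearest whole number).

Cast on 49 stitches and work 564 rows.

Stitch gauge = 12/5 = 2.4 sts/cm; 20.5 × 2.4 = 49.20 → 49 sts.
Row gauge = 17/5 = 3.4 rows/cm; 166 × 3.4 = 564.40 → 564 rows.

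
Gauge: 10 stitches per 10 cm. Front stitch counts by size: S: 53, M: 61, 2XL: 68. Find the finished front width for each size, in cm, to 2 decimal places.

10/10 = 1 sts per cm.
S: 53 / 1 = 53.000 → 53.00 cm.
M: 61 / 1 = 61.000 → 61.00 cm.
2XL: 68 / 1 = 68.000 → 68.00 cm.

S 53.00 cm; M 61.00 cm; 2XL 68.00 cm.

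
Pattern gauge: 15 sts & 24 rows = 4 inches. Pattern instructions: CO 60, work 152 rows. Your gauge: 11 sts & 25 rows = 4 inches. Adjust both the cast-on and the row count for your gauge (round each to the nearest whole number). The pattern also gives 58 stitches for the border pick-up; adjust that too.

Cast on 44 stitches; work 158 rows; border pick-up 43 stitches.

Stitches: 60 × 11/15 = 44.00 → 44.
Rows: 152 × 25/24 = 158.33 → 158.
border pick-up: 58 × 11/15 = 42.53 → 43.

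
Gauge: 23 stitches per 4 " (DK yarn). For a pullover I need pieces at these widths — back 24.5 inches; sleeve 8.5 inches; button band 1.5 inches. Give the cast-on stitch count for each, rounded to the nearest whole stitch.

back 141; sleeve 49; button band 9.

Rate = 23/4 = 5.75 sts per in.
back: 24.5 × 5.75 = 140.88 → 141.
sleeve: 8.5 × 5.75 = 48.88 → 49.
button band: 1.5 × 5.75 = 8.62 → 9.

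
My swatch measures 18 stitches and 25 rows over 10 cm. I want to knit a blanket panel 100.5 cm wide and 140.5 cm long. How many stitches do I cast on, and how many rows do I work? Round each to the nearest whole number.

Cast on 181 stitches and work 351 rows.

Stitch gauge = 18/10 = 1.8 sts/cm; 100.5 × 1.8 = 180.90 → 181 sts.
Row gauge = 25/10 = 2.5 rows/cm; 140.5 × 2.5 = 351.25 → 351 rows.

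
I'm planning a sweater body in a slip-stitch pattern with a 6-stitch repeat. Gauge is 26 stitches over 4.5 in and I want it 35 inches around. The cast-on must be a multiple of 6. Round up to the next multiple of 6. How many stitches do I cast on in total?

26 / 4.5 = 5.778 sts per inch.
35 × 5.778 = 202.22 sts.
Next multiple of 6: 204.

CO 204 sts.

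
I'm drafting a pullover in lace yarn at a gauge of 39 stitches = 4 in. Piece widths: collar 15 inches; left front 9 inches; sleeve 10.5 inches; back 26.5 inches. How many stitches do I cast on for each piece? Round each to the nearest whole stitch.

Rate = 39/4 = 9.75 sts per in.
collar: 15 × 9.75 = 146.25 → 146.
left front: 9 × 9.75 = 87.75 → 88.
sleeve: 10.5 × 9.75 = 102.38 → 102.
back: 26.5 × 9.75 = 258.38 → 258.

collar 146; left front 88; sleeve 102; back 258.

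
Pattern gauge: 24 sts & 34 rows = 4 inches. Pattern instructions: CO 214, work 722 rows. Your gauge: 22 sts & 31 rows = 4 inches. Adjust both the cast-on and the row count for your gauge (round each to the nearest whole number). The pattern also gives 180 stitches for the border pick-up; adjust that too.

Cast on 196 stitches; work 658 rows; border pick-up 165 stitches.

Stitches: 214 × 22/24 = 196.17 → 196.
Rows: 722 × 31/34 = 658.29 → 658.
border pick-up: 180 × 22/24 = 165.00 → 165.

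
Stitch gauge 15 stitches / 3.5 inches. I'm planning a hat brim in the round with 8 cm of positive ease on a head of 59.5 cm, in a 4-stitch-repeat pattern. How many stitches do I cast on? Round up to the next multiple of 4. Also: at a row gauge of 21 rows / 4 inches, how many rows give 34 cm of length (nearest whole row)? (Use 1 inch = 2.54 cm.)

Finished = 59.5 + 8 = 67.5 cm.
67.5 cm × 1/2.54 = 26.57 inches.
15/3.5 = 4.286 sts per in; 26.57 × 4.286 = 113.89 sts.
Next multiple of 4 → 116.
34 cm = 13.39 inches; × 5.25 = 70.28 → 70 rows.

Cast on 116 stitches; work 70 rows.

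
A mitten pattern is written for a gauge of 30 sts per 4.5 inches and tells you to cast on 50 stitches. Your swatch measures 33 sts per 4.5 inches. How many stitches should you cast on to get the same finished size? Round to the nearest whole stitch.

Cast on 55 stitches.

Scale factor = 33 / 30 = 1.100.
50 × 33 / 30 = 55.00 sts.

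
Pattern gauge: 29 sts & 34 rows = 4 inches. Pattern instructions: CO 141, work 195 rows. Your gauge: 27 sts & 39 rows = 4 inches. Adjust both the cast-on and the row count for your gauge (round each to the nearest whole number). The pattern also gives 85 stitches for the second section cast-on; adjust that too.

Stitches: 141 × 27/29 = 131.28 → 131.
Rows: 195 × 39/34 = 223.68 → 224.
second section cast-on: 85 × 27/29 = 79.14 → 79.

Cast on 131 stitches; work 224 rows; second section cast-on 79 stitches.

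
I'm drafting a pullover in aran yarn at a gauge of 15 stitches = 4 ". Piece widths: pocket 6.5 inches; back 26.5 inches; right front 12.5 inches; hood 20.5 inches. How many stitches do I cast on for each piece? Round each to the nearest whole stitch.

Rate = 15/4 = 3.75 sts per in.
pocket: 6.5 × 3.75 = 24.38 → 24.
back: 26.5 × 3.75 = 99.38 → 99.
right front: 12.5 × 3.75 = 46.88 → 47.
hood: 20.5 × 3.75 = 76.88 → 77.

pocket 24; back 99; right front 47; hood 77.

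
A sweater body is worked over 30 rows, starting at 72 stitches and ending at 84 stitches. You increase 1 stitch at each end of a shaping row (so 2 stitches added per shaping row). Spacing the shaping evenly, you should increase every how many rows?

Increase every 5th row.

Stitches to add: |84 − 72| = 12.
Shaping rows needed: 12 / 2 = 6.
30 rows / 6 = every 5 rows.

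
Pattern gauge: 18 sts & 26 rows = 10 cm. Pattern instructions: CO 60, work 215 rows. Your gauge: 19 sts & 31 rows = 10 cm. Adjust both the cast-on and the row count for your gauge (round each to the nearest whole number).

Stitches: 60 × 19/18 = 63.33 → 63.
Rows: 215 × 31/26 = 256.35 → 256.

Cast on 63 stitches; work 256 rows.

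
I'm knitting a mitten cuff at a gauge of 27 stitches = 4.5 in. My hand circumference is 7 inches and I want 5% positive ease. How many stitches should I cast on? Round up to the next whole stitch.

Finished = 7 × 1.05 = 7.35 in.
27 / 4.5 = 6 sts per inch.
7.35 × 6 = 44.10 sts.
→ 45 sts.

Cast on 45 stitches.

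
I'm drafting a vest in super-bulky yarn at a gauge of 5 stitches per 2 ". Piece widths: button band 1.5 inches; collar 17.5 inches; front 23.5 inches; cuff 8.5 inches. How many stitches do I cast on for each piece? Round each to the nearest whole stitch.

Rate = 5/2 = 2.5 sts per in.
button band: 1.5 × 2.5 = 3.75 → 4.
collar: 17.5 × 2.5 = 43.75 → 44.
front: 23.5 × 2.5 = 58.75 → 59.
cuff: 8.5 × 2.5 = 21.25 → 21.

button band 4; collar 44; front 59; cuff 21.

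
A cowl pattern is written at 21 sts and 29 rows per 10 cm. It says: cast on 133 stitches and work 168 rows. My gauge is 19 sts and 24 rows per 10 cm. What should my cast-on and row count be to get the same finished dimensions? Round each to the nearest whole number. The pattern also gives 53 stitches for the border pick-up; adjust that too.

Cast on 120 stitches; work 139 rows; border pick-up 48 stitches.

Stitches: 133 × 19/21 = 120.33 → 120.
Rows: 168 × 24/29 = 139.03 → 139.
border pick-up: 53 × 19/21 = 47.95 → 48.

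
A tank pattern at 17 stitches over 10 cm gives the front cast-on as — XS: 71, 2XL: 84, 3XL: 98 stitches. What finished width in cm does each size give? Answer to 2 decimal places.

XS 41.76 cm; 2XL 49.41 cm; 3XL 57.65 cm.

17/10 = 1.7 sts per cm.
XS: 71 / 1.7 = 41.765 → 41.76 cm.
2XL: 84 / 1.7 = 49.412 → 49.41 cm.
3XL: 98 / 1.7 = 57.647 → 57.65 cm.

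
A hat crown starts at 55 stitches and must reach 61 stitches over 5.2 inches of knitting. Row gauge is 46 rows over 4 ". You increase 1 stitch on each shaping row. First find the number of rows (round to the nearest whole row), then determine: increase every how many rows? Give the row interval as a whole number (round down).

Increase every 10th row.

Rows = 5.2 × 11.5 = 59.8 → 60 rows.
Stitches to add: 6 → 6 shaping rows (at 1 st each).
60 / 6 = 10.00 → every 10 rows.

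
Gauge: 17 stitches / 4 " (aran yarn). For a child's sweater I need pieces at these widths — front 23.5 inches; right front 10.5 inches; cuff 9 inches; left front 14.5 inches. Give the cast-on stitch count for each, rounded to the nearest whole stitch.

front 100; right front 45; cuff 38; left front 62.

Rate = 17/4 = 4.25 sts per in.
front: 23.5 × 4.25 = 99.88 → 100.
right front: 10.5 × 4.25 = 44.62 → 45.
cuff: 9 × 4.25 = 38.25 → 38.
left front: 14.5 × 4.25 = 61.62 → 62.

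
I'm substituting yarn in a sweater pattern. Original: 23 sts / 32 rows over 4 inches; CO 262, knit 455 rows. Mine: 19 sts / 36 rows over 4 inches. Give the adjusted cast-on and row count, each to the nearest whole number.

Cast on 216 stitches; work 512 rows.

Stitches: 262 × 19/23 = 216.43 → 216.
Rows: 455 × 36/32 = 511.88 → 512.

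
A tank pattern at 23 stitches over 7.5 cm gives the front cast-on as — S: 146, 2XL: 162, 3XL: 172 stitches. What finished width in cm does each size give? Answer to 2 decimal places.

23/7.5 = 3.067 sts per cm.
S: 146 / 3.067 = 47.609 → 47.61 cm.
2XL: 162 / 3.067 = 52.826 → 52.83 cm.
3XL: 172 / 3.067 = 56.087 → 56.09 cm.

S 47.61 cm; 2XL 52.83 cm; 3XL 56.09 cm.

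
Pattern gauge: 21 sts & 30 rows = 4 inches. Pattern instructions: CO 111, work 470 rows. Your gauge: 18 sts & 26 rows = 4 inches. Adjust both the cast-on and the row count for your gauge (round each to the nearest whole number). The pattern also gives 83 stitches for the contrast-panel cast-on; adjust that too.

Stitches: 111 × 18/21 = 95.14 → 95.
Rows: 470 × 26/30 = 407.33 → 407.
contrast-panel cast-on: 83 × 18/21 = 71.14 → 71.

Cast on 95 stitches; work 407 rows; contrast-panel cast-on 71 stitches.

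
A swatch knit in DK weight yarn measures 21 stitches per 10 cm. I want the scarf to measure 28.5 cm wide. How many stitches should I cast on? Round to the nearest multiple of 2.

Cast on 60 stitches.

21 stitches / 10 cm = 2.1 stitches per cm.
28.5 × 2.1 = 59.85 stitches.
Round to nearest multiple of 2 → 60.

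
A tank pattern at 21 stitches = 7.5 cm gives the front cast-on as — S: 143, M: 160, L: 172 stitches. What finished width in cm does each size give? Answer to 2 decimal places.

S 51.07 cm; M 57.14 cm; L 61.43 cm.

21/7.5 = 2.8 sts per cm.
S: 143 / 2.8 = 51.071 → 51.07 cm.
M: 160 / 2.8 = 57.143 → 57.14 cm.
L: 172 / 2.8 = 61.429 → 61.43 cm.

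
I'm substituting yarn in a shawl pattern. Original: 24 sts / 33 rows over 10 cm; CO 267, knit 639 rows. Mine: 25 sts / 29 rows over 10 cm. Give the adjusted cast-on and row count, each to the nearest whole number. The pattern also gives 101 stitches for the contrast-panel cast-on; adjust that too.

Stitches: 267 × 25/24 = 278.12 → 278.
Rows: 639 × 29/33 = 561.55 → 562.
contrast-panel cast-on: 101 × 25/24 = 105.21 → 105.

Cast on 278 stitches; work 562 rows; contrast-panel cast-on 105 stitches.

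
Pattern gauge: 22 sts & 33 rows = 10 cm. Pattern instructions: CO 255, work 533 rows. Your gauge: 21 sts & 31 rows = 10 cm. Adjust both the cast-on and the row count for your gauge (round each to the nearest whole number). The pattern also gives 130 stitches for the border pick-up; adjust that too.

Cast on 243 stitches; work 501 rows; border pick-up 124 stitches.

Stitches: 255 × 21/22 = 243.41 → 243.
Rows: 533 × 31/33 = 500.70 → 501.
border pick-up: 130 × 21/22 = 124.09 → 124.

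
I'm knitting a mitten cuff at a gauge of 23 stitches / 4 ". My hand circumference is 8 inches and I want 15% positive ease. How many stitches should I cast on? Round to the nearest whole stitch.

Finished = 8 × 1.15 = 9.20 in.
23 / 4 = 5.75 sts per inch.
9.20 × 5.75 = 52.90 sts.
→ 53 sts.

CO 53 sts.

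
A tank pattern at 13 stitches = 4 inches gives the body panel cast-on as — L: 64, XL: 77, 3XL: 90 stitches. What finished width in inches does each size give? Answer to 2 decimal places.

L 19.69 inches; XL 23.69 inches; 3XL 27.69 inches.

13/4 = 3.25 sts per in.
L: 64 / 3.25 = 19.692 → 19.69 in.
XL: 77 / 3.25 = 23.692 → 23.69 in.
3XL: 90 / 3.25 = 27.692 → 27.69 in.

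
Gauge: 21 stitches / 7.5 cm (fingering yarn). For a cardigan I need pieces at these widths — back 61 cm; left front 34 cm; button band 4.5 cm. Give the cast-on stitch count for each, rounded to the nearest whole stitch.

Rate = 21/7.5 = 2.8 sts per cm.
back: 61 × 2.8 = 170.80 → 171.
left front: 34 × 2.8 = 95.20 → 95.
button band: 4.5 × 2.8 = 12.60 → 13.

back 171; left front 95; button band 13.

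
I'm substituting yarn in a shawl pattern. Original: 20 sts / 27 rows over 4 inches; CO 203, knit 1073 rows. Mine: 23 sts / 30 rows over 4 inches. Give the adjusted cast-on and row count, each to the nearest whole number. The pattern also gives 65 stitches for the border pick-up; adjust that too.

Cast on 233 stitches; work 1192 rows; border pick-up 75 stitches.

Stitches: 203 × 23/20 = 233.45 → 233.
Rows: 1073 × 30/27 = 1192.22 → 1192.
border pick-up: 65 × 23/20 = 74.75 → 75.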